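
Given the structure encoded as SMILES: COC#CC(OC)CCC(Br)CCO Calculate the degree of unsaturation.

Molecular formula: C10H17BrO3.
DoU = (2C + 2 + N − H − X) / 2, where X is the halogen count and O/S are ignored.
    = (2·10 + 2 + 0 − 17 − 1) / 2 = 4 / 2 = 2.

2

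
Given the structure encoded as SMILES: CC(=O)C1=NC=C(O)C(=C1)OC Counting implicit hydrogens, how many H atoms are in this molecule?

Walk through each heavy atom and fill implicit hydrogens from standard valence (C 4, N 3, O 2, S 2, halogen 1):
  atom 1: C, bond orders sum to 1 (valence 4) → 3 H
  atom 2: C, bond orders sum to 4 (valence 4) → 0 H
  atom 3: O, bond orders sum to 2 (valence 2) → 0 H
  atom 4: C, bond orders sum to 4 (valence 4) → 0 H
  atom 5: N, bond orders sum to 3 (valence 3) → 0 H
  atom 6: C, bond orders sum to 3 (valence 4) → 1 H
  atom 7: C, bond orders sum to 4 (valence 4) → 0 H
  atom 8: O, bond orders sum to 1 (valence 2) → 1 H
  atom 9: C, bond orders sum to 4 (valence 4) → 0 H
  atom 10: C, bond orders sum to 3 (valence 4) → 1 H
  atom 11: O, bond orders sum to 2 (valence 2) → 0 H
  atom 12: C, bond orders sum to 1 (valence 4) → 3 H
Total hydrogens: 9.

9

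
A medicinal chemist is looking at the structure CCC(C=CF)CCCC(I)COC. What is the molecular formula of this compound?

Walk through each heavy atom and fill implicit hydrogens from standard valence (C 4, N 3, O 2, S 2, halogen 1):
  atom 1: C, bond orders sum to 1 (valence 4) → 3 H
  atom 2: C, bond orders sum to 2 (valence 4) → 2 H
  atom 3: C, bond orders sum to 3 (valence 4) → 1 H
  atom 4: C, bond orders sum to 3 (valence 4) → 1 H
  atom 5: C, bond orders sum to 3 (valence 4) → 1 H
  atom 6: F (halogen, monovalent) → 0 H
  atom 7: C, bond orders sum to 2 (valence 4) → 2 H
  atom 8: C, bond orders sum to 2 (valence 4) → 2 H
  atom 9: C, bond orders sum to 2 (valence 4) → 2 H
  atom 10: C, bond orders sum to 3 (valence 4) → 1 H
  atom 11: I (halogen, monovalent) → 0 H
  atom 12: C, bond orders sum to 2 (valence 4) → 2 H
  atom 13: O, bond orders sum to 2 (valence 2) → 0 H
  atom 14: C, bond orders sum to 1 (valence 4) → 3 H
Totals → C:11, H:20, F:1, I:1, O:1.
In Hill order: C11H20FIO.

C11H20FIO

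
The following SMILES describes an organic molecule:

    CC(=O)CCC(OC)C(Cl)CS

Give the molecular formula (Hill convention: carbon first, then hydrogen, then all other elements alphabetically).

C8H15ClO2S

Walk through each heavy atom and fill implicit hydrogens from standard valence (C 4, N 3, O 2, S 2, halogen 1):
  atom 1: C, bond orders sum to 1 (valence 4) → 3 H
  atom 2: C, bond orders sum to 4 (valence 4) → 0 H
  atom 3: O, bond orders sum to 2 (valence 2) → 0 H
  atom 4: C, bond orders sum to 2 (valence 4) → 2 H
  atom 5: C, bond orders sum to 2 (valence 4) → 2 H
  atom 6: C, bond orders sum to 3 (valence 4) → 1 H
  atom 7: O, bond orders sum to 2 (valence 2) → 0 H
  atom 8: C, bond orders sum to 1 (valence 4) → 3 H
  atom 9: C, bond orders sum to 3 (valence 4) → 1 H
  atom 10: Cl (halogen, monovalent) → 0 H
  atom 11: C, bond orders sum to 2 (valence 4) → 2 H
  atom 12: S, bond orders sum to 1 (valence 2) → 1 H
Totals → C:8, H:15, Cl:1, O:2, S:1.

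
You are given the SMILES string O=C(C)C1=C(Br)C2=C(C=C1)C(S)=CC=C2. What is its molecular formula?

C12H9BrOS

Walk through each heavy atom and fill implicit hydrogens from standard valence (C 4, N 3, O 2, S 2, halogen 1):
  atom 1: O, bond orders sum to 2 (valence 2) → 0 H
  atom 2: C, bond orders sum to 4 (valence 4) → 0 H
  atom 3: C, bond orders sum to 1 (valence 4) → 3 H
  atom 4: C, bond orders sum to 4 (valence 4) → 0 H
  atom 5: C, bond orders sum to 4 (valence 4) → 0 H
  atom 6: Br (halogen, monovalent) → 0 H
  atom 7: C, bond orders sum to 4 (valence 4) → 0 H
  atom 8: C, bond orders sum to 4 (valence 4) → 0 H
  atom 9: C, bond orders sum to 3 (valence 4) → 1 H
  atom 10: C, bond orders sum to 3 (valence 4) → 1 H
  atom 11: C, bond orders sum to 4 (valence 4) → 0 H
  atom 12: S, bond orders sum to 1 (valence 2) → 1 H
  atom 13: C, bond orders sum to 3 (valence 4) → 1 H
  atom 14: C, bond orders sum to 3 (valence 4) → 1 H
  atom 15: C, bond orders sum to 3 (valence 4) → 1 H
Totals → C:12, H:9, Br:1, O:1, S:1.
In Hill order: C12H9BrOS.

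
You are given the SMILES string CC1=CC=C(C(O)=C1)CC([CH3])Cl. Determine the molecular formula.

Walk through each heavy atom and fill implicit hydrogens from standard valence (C 4, N 3, O 2, S 2, halogen 1):
  atom 1: C, bond orders sum to 1 (valence 4) → 3 H
  atom 2: C, bond orders sum to 4 (valence 4) → 0 H
  atom 3: C, bond orders sum to 3 (valence 4) → 1 H
  atom 4: C, bond orders sum to 3 (valence 4) → 1 H
  atom 5: C, bond orders sum to 4 (valence 4) → 0 H
  atom 6: C, bond orders sum to 4 (valence 4) → 0 H
  atom 7: O, bond orders sum to 1 (valence 2) → 1 H
  atom 8: C, bond orders sum to 3 (valence 4) → 1 H
  atom 9: C, bond orders sum to 2 (valence 4) → 2 H
  atom 10: C, bond orders sum to 3 (valence 4) → 1 H
  atom 11: C with explicit H count 3
  atom 12: Cl (halogen, monovalent) → 0 H
Totals → C:10, H:13, Cl:1, O:1.

C10H13ClO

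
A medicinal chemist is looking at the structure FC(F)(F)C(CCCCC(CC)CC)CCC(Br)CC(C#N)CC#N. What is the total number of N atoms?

Scan the SMILES for N atoms (remember two-letter symbols like Cl and Br are single atoms).
Nitrogen count: 2.

2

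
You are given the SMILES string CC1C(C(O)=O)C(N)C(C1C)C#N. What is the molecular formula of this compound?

C9H14N2O2

Walk through each heavy atom and fill implicit hydrogens from standard valence (C 4, N 3, O 2, S 2, halogen 1):
  atom 1: C, bond orders sum to 1 (valence 4) → 3 H
  atom 2: C, bond orders sum to 3 (valence 4) → 1 H
  atom 3: C, bond orders sum to 3 (valence 4) → 1 H
  atom 4: C, bond orders sum to 4 (valence 4) → 0 H
  atom 5: O, bond orders sum to 1 (valence 2) → 1 H
  atom 6: O, bond orders sum to 2 (valence 2) → 0 H
  atom 7: C, bond orders sum to 3 (valence 4) → 1 H
  atom 8: N, bond orders sum to 1 (valence 3) → 2 H
  atom 9: C, bond orders sum to 3 (valence 4) → 1 H
  atom 10: C, bond orders sum to 3 (valence 4) → 1 H
  atom 11: C, bond orders sum to 1 (valence 4) → 3 H
  atom 12: C, bond orders sum to 4 (valence 4) → 0 H
  atom 13: N, bond orders sum to 3 (valence 3) → 0 H
Totals → C:9, H:14, N:2, O:2.
In Hill order: C9H14N2O2.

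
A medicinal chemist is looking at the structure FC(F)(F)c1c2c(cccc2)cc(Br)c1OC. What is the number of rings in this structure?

In SMILES, each pair of matching ring-closure digits denotes one ring-closing bond; the number of such bonds equals the number of independent rings.
Ring-closure bonds here: 2.

2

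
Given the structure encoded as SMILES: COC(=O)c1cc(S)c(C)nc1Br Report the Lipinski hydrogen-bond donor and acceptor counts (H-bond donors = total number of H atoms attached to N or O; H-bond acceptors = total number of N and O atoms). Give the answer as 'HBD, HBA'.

Donors: find every N or O and count the H atoms it carries.
  atom 2 (O): bond orders sum to 2 → 0 H
  atom 4 (O): bond orders sum to 2 → 0 H
  atom 11 (N): bond orders sum to 3 → 0 H
Lipinski HBD = 0.
Acceptors: N atoms = 1, O atoms = 2 → HBA = 3.

0, 3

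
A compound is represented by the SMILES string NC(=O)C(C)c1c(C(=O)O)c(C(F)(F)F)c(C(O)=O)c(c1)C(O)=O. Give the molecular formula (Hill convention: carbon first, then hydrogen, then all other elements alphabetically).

C13H10F3NO7

Walk through each heavy atom and fill implicit hydrogens from standard valence (C 4, N 3, O 2, S 2, halogen 1); for lowercase aromatic atoms, an aromatic c carries 1 H when it has two neighbours and 0 H with three, and aromatic n carries 0 H:
  atom 1: N, bond orders sum to 1 (valence 3) → 2 H
  atom 2: C, bond orders sum to 4 (valence 4) → 0 H
  atom 3: O, bond orders sum to 2 (valence 2) → 0 H
  atom 4: C, bond orders sum to 3 (valence 4) → 1 H
  atom 5: C, bond orders sum to 1 (valence 4) → 3 H
  atom 6: aromatic c, 3 neighbours → 0 H
  atom 7: aromatic c, 3 neighbours → 0 H
  atom 8: C, bond orders sum to 4 (valence 4) → 0 H
  atom 9: O, bond orders sum to 2 (valence 2) → 0 H
  atom 10: O, bond orders sum to 1 (valence 2) → 1 H
  atom 11: aromatic c, 3 neighbours → 0 H
  atom 12: C, bond orders sum to 4 (valence 4) → 0 H
  atom 13: F (halogen, monovalent) → 0 H
  atom 14: F (halogen, monovalent) → 0 H
  atom 15: F (halogen, monovalent) → 0 H
  atom 16: aromatic c, 3 neighbours → 0 H
  atom 17: C, bond orders sum to 4 (valence 4) → 0 H
  atom 18: O, bond orders sum to 1 (valence 2) → 1 H
  atom 19: O, bond orders sum to 2 (valence 2) → 0 H
  atom 20: aromatic c, 3 neighbours → 0 H
  atom 21: aromatic c, 2 neighbours → 1 H
  atom 22: C, bond orders sum to 4 (valence 4) → 0 H
  atom 23: O, bond orders sum to 1 (valence 2) → 1 H
  atom 24: O, bond orders sum to 2 (valence 2) → 0 H
Totals → C:13, H:10, F:3, N:1, O:7.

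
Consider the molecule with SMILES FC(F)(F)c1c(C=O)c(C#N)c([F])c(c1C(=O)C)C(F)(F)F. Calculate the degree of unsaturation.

Molecular formula: C12H4F7NO2.
DoU = (2C + 2 + N − H − X) / 2, where X is the halogen count and O/S are ignored.
    = (2·12 + 2 + 1 − 4 − 7) / 2 = 16 / 2 = 8.

8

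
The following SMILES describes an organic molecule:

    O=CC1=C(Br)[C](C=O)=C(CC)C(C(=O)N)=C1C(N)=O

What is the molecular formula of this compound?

C12H11BrN2O4

Walk through each heavy atom and fill implicit hydrogens from standard valence (C 4, N 3, O 2, S 2, halogen 1):
  atom 1: O, bond orders sum to 2 (valence 2) → 0 H
  atom 2: C, bond orders sum to 3 (valence 4) → 1 H
  atom 3: C, bond orders sum to 4 (valence 4) → 0 H
  atom 4: C, bond orders sum to 4 (valence 4) → 0 H
  atom 5: Br (halogen, monovalent) → 0 H
  atom 6: C with explicit H count 0
  atom 7: C, bond orders sum to 3 (valence 4) → 1 H
  atom 8: O, bond orders sum to 2 (valence 2) → 0 H
  atom 9: C, bond orders sum to 4 (valence 4) → 0 H
  atom 10: C, bond orders sum to 2 (valence 4) → 2 H
  atom 11: C, bond orders sum to 1 (valence 4) → 3 H
  atom 12: C, bond orders sum to 4 (valence 4) → 0 H
  atom 13: C, bond orders sum to 4 (valence 4) → 0 H
  atom 14: O, bond orders sum to 2 (valence 2) → 0 H
  atom 15: N, bond orders sum to 1 (valence 3) → 2 H
  atom 16: C, bond orders sum to 4 (valence 4) → 0 H
  atom 17: C, bond orders sum to 4 (valence 4) → 0 H
  atom 18: N, bond orders sum to 1 (valence 3) → 2 H
  atom 19: O, bond orders sum to 2 (valence 2) → 0 H
Totals → C:12, H:11, Br:1, N:2, O:4.
In Hill order: C12H11BrN2O4.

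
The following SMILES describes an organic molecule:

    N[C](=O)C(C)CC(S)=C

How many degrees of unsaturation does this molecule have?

2

Molecular formula: C6H11NOS.
DoU = (2C + 2 + N − H − X) / 2, where X is the halogen count and O/S are ignored.
    = (2·6 + 2 + 1 − 11 − 0) / 2 = 4 / 2 = 2.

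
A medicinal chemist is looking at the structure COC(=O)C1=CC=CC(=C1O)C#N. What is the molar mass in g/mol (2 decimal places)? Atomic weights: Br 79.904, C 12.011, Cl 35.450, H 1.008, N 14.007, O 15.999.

First, the molecular formula is C9H7NO3 (counting implicit H from valence).
  C: 9 × 12.011 = 108.099
  H: 7 × 1.008 = 7.056
  N: 1 × 14.007 = 14.007
  O: 3 × 15.999 = 47.997
Sum: 9×12.011 + 7×1.008 + 1×14.007 + 3×15.999 = 177.159 → 177.16 g/mol.

177.16 g/mol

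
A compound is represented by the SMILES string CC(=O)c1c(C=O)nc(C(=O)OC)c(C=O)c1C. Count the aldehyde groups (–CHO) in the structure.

The aldehyde motif appears at heavy-atom positions 6, 15 in the SMILES.
Other groups present: 1 ester, 1 ketone.
Aldehyde count: 2.

2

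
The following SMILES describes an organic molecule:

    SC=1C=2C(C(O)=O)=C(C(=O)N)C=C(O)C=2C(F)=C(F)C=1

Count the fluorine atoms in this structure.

Scan the SMILES for F atoms (remember two-letter symbols like Cl and Br are single atoms).
Fluorine count: 2.

2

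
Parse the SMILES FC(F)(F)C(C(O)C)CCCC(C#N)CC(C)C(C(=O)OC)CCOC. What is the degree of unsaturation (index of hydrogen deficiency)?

3

Molecular formula: C18H30F3NO4.
DoU = (2C + 2 + N − H − X) / 2, where X is the halogen count and O/S are ignored.
    = (2·18 + 2 + 1 − 30 − 3) / 2 = 6 / 2 = 3.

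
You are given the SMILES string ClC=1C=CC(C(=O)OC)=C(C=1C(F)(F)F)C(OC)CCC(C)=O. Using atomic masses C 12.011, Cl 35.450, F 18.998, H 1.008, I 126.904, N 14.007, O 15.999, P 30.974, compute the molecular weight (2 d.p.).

352.73 g/mol

First, the molecular formula is C15H16ClF3O4 (counting implicit H from valence).
  C: 15 × 12.011 = 180.165
  Cl: 1 × 35.450 = 35.450
  F: 3 × 18.998 = 56.994
  H: 16 × 1.008 = 16.128
  O: 4 × 15.999 = 63.996
Sum: 15×12.011 + 1×35.450 + 3×18.998 + 16×1.008 + 4×15.999 = 352.733 → 352.73 g/mol.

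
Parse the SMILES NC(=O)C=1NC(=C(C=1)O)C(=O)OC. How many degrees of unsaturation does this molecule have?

5

Molecular formula: C7H8N2O4.
DoU = (2C + 2 + N − H − X) / 2, where X is the halogen count and O/S are ignored.
    = (2·7 + 2 + 2 − 8 − 0) / 2 = 10 / 2 = 5.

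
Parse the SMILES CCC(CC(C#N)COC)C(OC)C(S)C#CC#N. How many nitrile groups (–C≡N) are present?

The nitrile motif appears at heavy-atom positions 6, 18 in the SMILES.
Other groups present: 1 alkyne, 2 ether, 1 thiol.
Nitrile count: 2.

2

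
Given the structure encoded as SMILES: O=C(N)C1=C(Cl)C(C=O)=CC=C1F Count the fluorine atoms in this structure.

1

Scan the SMILES for F atoms (remember two-letter symbols like Cl and Br are single atoms).
Fluorine count: 1.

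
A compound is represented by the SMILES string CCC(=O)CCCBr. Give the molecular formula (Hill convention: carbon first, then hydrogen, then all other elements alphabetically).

C6H11BrO

Walk through each heavy atom and fill implicit hydrogens from standard valence (C 4, N 3, O 2, S 2, halogen 1):
  atom 1: C, bond orders sum to 1 (valence 4) → 3 H
  atom 2: C, bond orders sum to 2 (valence 4) → 2 H
  atom 3: C, bond orders sum to 4 (valence 4) → 0 H
  atom 4: O, bond orders sum to 2 (valence 2) → 0 H
  atom 5: C, bond orders sum to 2 (valence 4) → 2 H
  atom 6: C, bond orders sum to 2 (valence 4) → 2 H
  atom 7: C, bond orders sum to 2 (valence 4) → 2 H
  atom 8: Br (halogen, monovalent) → 0 H
Totals → C:6, H:11, Br:1, O:1.
In Hill order: C6H11BrO.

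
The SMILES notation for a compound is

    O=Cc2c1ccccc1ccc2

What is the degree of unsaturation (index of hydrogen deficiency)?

Molecular formula: C11H8O.
DoU = (2C + 2 + N − H − X) / 2, where X is the halogen count and O/S are ignored.
    = (2·11 + 2 + 0 − 8 − 0) / 2 = 16 / 2 = 8.

8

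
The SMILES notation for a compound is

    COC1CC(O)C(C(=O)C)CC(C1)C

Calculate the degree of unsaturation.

2

Molecular formula: C11H20O3.
DoU = (2C + 2 + N − H − X) / 2, where X is the halogen count and O/S are ignored.
    = (2·11 + 2 + 0 − 20 − 0) / 2 = 4 / 2 = 2.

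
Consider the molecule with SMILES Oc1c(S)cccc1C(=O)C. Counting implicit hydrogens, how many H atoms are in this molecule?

8

Walk through each heavy atom and fill implicit hydrogens from standard valence (C 4, N 3, O 2, S 2, halogen 1); for lowercase aromatic atoms, an aromatic c carries 1 H when it has two neighbours and 0 H with three, and aromatic n carries 0 H:
  atom 1: O, bond orders sum to 1 (valence 2) → 1 H
  atom 2: aromatic c, 3 neighbours → 0 H
  atom 3: aromatic c, 3 neighbours → 0 H
  atom 4: S, bond orders sum to 1 (valence 2) → 1 H
  atom 5: aromatic c, 2 neighbours → 1 H
  atom 6: aromatic c, 2 neighbours → 1 H
  atom 7: aromatic c, 2 neighbours → 1 H
  atom 8: aromatic c, 3 neighbours → 0 H
  atom 9: C, bond orders sum to 4 (valence 4) → 0 H
  atom 10: O, bond orders sum to 2 (valence 2) → 0 H
  atom 11: C, bond orders sum to 1 (valence 4) → 3 H
Total hydrogens: 8.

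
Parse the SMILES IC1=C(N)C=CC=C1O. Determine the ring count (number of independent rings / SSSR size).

1

In SMILES, each pair of matching ring-closure digits denotes one ring-closing bond; the number of such bonds equals the number of independent rings.
Ring-closure bonds here: 1.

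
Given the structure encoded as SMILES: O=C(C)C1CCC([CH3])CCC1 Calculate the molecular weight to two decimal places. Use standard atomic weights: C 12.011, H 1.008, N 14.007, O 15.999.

First, the molecular formula is C10H18O (counting implicit H from valence).
  C: 10 × 12.011 = 120.110
  H: 18 × 1.008 = 18.144
  O: 1 × 15.999 = 15.999
Sum: 10×12.011 + 18×1.008 + 1×15.999 = 154.253 → 154.25 g/mol.

154.25 g/mol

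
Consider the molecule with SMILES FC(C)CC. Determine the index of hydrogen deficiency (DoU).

Molecular formula: C4H9F.
DoU = (2C + 2 + N − H − X) / 2, where X is the halogen count and O/S are ignored.
    = (2·4 + 2 + 0 − 9 − 1) / 2 = 0 / 2 = 0.

0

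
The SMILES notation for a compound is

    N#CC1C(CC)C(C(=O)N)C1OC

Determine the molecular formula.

C9H14N2O2

Walk through each heavy atom and fill implicit hydrogens from standard valence (C 4, N 3, O 2, S 2, halogen 1):
  atom 1: N, bond orders sum to 3 (valence 3) → 0 H
  atom 2: C, bond orders sum to 4 (valence 4) → 0 H
  atom 3: C, bond orders sum to 3 (valence 4) → 1 H
  atom 4: C, bond orders sum to 3 (valence 4) → 1 H
  atom 5: C, bond orders sum to 2 (valence 4) → 2 H
  atom 6: C, bond orders sum to 1 (valence 4) → 3 H
  atom 7: C, bond orders sum to 3 (valence 4) → 1 H
  atom 8: C, bond orders sum to 4 (valence 4) → 0 H
  atom 9: O, bond orders sum to 2 (valence 2) → 0 H
  atom 10: N, bond orders sum to 1 (valence 3) → 2 H
  atom 11: C, bond orders sum to 3 (valence 4) → 1 H
  atom 12: O, bond orders sum to 2 (valence 2) → 0 H
  atom 13: C, bond orders sum to 1 (valence 4) → 3 H
Totals → C:9, H:14, N:2, O:2.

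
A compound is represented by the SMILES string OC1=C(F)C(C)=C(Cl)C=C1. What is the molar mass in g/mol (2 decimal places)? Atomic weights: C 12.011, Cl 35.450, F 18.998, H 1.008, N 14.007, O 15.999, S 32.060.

First, the molecular formula is C7H6ClFO (counting implicit H from valence).
  C: 7 × 12.011 = 84.077
  Cl: 1 × 35.450 = 35.450
  F: 1 × 18.998 = 18.998
  H: 6 × 1.008 = 6.048
  O: 1 × 15.999 = 15.999
Sum: 7×12.011 + 1×35.450 + 1×18.998 + 6×1.008 + 1×15.999 = 160.572 → 160.57 g/mol.

160.57 g/mol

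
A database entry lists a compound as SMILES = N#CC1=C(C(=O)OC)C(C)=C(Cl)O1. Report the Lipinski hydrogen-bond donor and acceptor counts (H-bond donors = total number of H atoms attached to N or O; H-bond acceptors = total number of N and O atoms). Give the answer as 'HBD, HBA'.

0, 4

Donors: find every N or O and count the H atoms it carries.
  atom 1 (N): bond orders sum to 3 → 0 H
  atom 6 (O): bond orders sum to 2 → 0 H
  atom 7 (O): bond orders sum to 2 → 0 H
  atom 13 (O): bond orders sum to 2 → 0 H
Lipinski HBD = 0.
Acceptors: N atoms = 1, O atoms = 3 → HBA = 4.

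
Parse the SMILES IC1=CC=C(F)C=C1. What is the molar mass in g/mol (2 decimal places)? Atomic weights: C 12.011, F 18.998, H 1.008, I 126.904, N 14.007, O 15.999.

222.00 g/mol

First, the molecular formula is C6H4FI (counting implicit H from valence).
  C: 6 × 12.011 = 72.066
  F: 1 × 18.998 = 18.998
  H: 4 × 1.008 = 4.032
  I: 1 × 126.904 = 126.904
Sum: 6×12.011 + 1×18.998 + 4×1.008 + 1×126.904 = 222.000 → 222.00 g/mol.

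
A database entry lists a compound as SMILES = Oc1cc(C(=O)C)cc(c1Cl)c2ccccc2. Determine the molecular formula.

Walk through each heavy atom and fill implicit hydrogens from standard valence (C 4, N 3, O 2, S 2, halogen 1); for lowercase aromatic atoms, an aromatic c carries 1 H when it has two neighbours and 0 H with three, and aromatic n carries 0 H:
  atom 1: O, bond orders sum to 1 (valence 2) → 1 H
  atom 2: aromatic c, 3 neighbours → 0 H
  atom 3: aromatic c, 2 neighbours → 1 H
  atom 4: aromatic c, 3 neighbours → 0 H
  atom 5: C, bond orders sum to 4 (valence 4) → 0 H
  atom 6: O, bond orders sum to 2 (valence 2) → 0 H
  atom 7: C, bond orders sum to 1 (valence 4) → 3 H
  atom 8: aromatic c, 2 neighbours → 1 H
  atom 9: aromatic c, 3 neighbours → 0 H
  atom 10: aromatic c, 3 neighbours → 0 H
  atom 11: Cl (halogen, monovalent) → 0 H
  atom 12: aromatic c, 3 neighbours → 0 H
  atom 13: aromatic c, 2 neighbours → 1 H
  atom 14: aromatic c, 2 neighbours → 1 H
  atom 15: aromatic c, 2 neighbours → 1 H
  atom 16: aromatic c, 2 neighbours → 1 H
  atom 17: aromatic c, 2 neighbours → 1 H
Totals → C:14, H:11, Cl:1, O:2.
In Hill order: C14H11ClO2.

C14H11ClO2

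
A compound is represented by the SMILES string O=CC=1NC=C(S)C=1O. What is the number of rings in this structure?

In SMILES, each pair of matching ring-closure digits denotes one ring-closing bond; the number of such bonds equals the number of independent rings.
Ring-closure bonds here: 1.

1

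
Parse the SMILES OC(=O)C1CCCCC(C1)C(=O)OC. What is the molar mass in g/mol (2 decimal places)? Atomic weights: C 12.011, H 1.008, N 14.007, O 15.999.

First, the molecular formula is C10H16O4 (counting implicit H from valence).
  C: 10 × 12.011 = 120.110
  H: 16 × 1.008 = 16.128
  O: 4 × 15.999 = 63.996
Sum: 10×12.011 + 16×1.008 + 4×15.999 = 200.234 → 200.23 g/mol.

200.23 g/mol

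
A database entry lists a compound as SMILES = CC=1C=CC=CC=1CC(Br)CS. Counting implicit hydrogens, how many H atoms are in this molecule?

Walk through each heavy atom and fill implicit hydrogens from standard valence (C 4, N 3, O 2, S 2, halogen 1):
  atom 1: C, bond orders sum to 1 (valence 4) → 3 H
  atom 2: C, bond orders sum to 4 (valence 4) → 0 H
  atom 3: C, bond orders sum to 3 (valence 4) → 1 H
  atom 4: C, bond orders sum to 3 (valence 4) → 1 H
  atom 5: C, bond orders sum to 3 (valence 4) → 1 H
  atom 6: C, bond orders sum to 3 (valence 4) → 1 H
  atom 7: C, bond orders sum to 4 (valence 4) → 0 H
  atom 8: C, bond orders sum to 2 (valence 4) → 2 H
  atom 9: C, bond orders sum to 3 (valence 4) → 1 H
  atom 10: Br (halogen, monovalent) → 0 H
  atom 11: C, bond orders sum to 2 (valence 4) → 2 H
  atom 12: S, bond orders sum to 1 (valence 2) → 1 H
Total hydrogens: 13.

13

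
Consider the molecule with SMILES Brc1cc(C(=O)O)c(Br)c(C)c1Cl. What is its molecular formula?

C8H5Br2ClO2

Walk through each heavy atom and fill implicit hydrogens from standard valence (C 4, N 3, O 2, S 2, halogen 1); for lowercase aromatic atoms, an aromatic c carries 1 H when it has two neighbours and 0 H with three, and aromatic n carries 0 H:
  atom 1: Br (halogen, monovalent) → 0 H
  atom 2: aromatic c, 3 neighbours → 0 H
  atom 3: aromatic c, 2 neighbours → 1 H
  atom 4: aromatic c, 3 neighbours → 0 H
  atom 5: C, bond orders sum to 4 (valence 4) → 0 H
  atom 6: O, bond orders sum to 2 (valence 2) → 0 H
  atom 7: O, bond orders sum to 1 (valence 2) → 1 H
  atom 8: aromatic c, 3 neighbours → 0 H
  atom 9: Br (halogen, monovalent) → 0 H
  atom 10: aromatic c, 3 neighbours → 0 H
  atom 11: C, bond orders sum to 1 (valence 4) → 3 H
  atom 12: aromatic c, 3 neighbours → 0 H
  atom 13: Cl (halogen, monovalent) → 0 H
Totals → C:8, H:5, Br:2, Cl:1, O:2.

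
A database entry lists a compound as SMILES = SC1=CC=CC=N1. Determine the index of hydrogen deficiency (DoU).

Degree of unsaturation = (number of rings) + (number of π bonds).
Ring closures in the SMILES: 1.
π bonds: 3 double bonds (each 1 DoU) → 3 DoU from unsaturation.
Total DoU = 1 + 3 = 4.

4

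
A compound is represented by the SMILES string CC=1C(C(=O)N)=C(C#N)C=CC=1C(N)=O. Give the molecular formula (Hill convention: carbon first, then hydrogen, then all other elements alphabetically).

C10H9N3O2

Walk through each heavy atom and fill implicit hydrogens from standard valence (C 4, N 3, O 2, S 2, halogen 1):
  atom 1: C, bond orders sum to 1 (valence 4) → 3 H
  atom 2: C, bond orders sum to 4 (valence 4) → 0 H
  atom 3: C, bond orders sum to 4 (valence 4) → 0 H
  atom 4: C, bond orders sum to 4 (valence 4) → 0 H
  atom 5: O, bond orders sum to 2 (valence 2) → 0 H
  atom 6: N, bond orders sum to 1 (valence 3) → 2 H
  atom 7: C, bond orders sum to 4 (valence 4) → 0 H
  atom 8: C, bond orders sum to 4 (valence 4) → 0 H
  atom 9: N, bond orders sum to 3 (valence 3) → 0 H
  atom 10: C, bond orders sum to 3 (valence 4) → 1 H
  atom 11: C, bond orders sum to 3 (valence 4) → 1 H
  atom 12: C, bond orders sum to 4 (valence 4) → 0 H
  atom 13: C, bond orders sum to 4 (valence 4) → 0 H
  atom 14: N, bond orders sum to 1 (valence 3) → 2 H
  atom 15: O, bond orders sum to 2 (valence 2) → 0 H
Totals → C:10, H:9, N:3, O:2.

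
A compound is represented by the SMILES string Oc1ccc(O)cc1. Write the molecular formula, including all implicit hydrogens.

C6H6O2

Walk through each heavy atom and fill implicit hydrogens from standard valence (C 4, N 3, O 2, S 2, halogen 1); for lowercase aromatic atoms, an aromatic c carries 1 H when it has two neighbours and 0 H with three, and aromatic n carries 0 H:
  atom 1: O, bond orders sum to 1 (valence 2) → 1 H
  atom 2: aromatic c, 3 neighbours → 0 H
  atom 3: aromatic c, 2 neighbours → 1 H
  atom 4: aromatic c, 2 neighbours → 1 H
  atom 5: aromatic c, 3 neighbours → 0 H
  atom 6: O, bond orders sum to 1 (valence 2) → 1 H
  atom 7: aromatic c, 2 neighbours → 1 H
  atom 8: aromatic c, 2 neighbours → 1 H
Totals → C:6, H:6, O:2.
In Hill order: C6H6O2.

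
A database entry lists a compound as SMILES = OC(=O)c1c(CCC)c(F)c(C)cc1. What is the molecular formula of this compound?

C11H13FO2

Walk through each heavy atom and fill implicit hydrogens from standard valence (C 4, N 3, O 2, S 2, halogen 1); for lowercase aromatic atoms, an aromatic c carries 1 H when it has two neighbours and 0 H with three, and aromatic n carries 0 H:
  atom 1: O, bond orders sum to 1 (valence 2) → 1 H
  atom 2: C, bond orders sum to 4 (valence 4) → 0 H
  atom 3: O, bond orders sum to 2 (valence 2) → 0 H
  atom 4: aromatic c, 3 neighbours → 0 H
  atom 5: aromatic c, 3 neighbours → 0 H
  atom 6: C, bond orders sum to 2 (valence 4) → 2 H
  atom 7: C, bond orders sum to 2 (valence 4) → 2 H
  atom 8: C, bond orders sum to 1 (valence 4) → 3 H
  atom 9: aromatic c, 3 neighbours → 0 H
  atom 10: F (halogen, monovalent) → 0 H
  atom 11: aromatic c, 3 neighbours → 0 H
  atom 12: C, bond orders sum to 1 (valence 4) → 3 H
  atom 13: aromatic c, 2 neighbours → 1 H
  atom 14: aromatic c, 2 neighbours → 1 H
Totals → C:11, H:13, F:1, O:2.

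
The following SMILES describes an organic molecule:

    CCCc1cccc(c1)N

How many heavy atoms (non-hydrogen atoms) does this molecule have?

Every atom symbol written in the SMILES (organic subset) is one heavy atom; implicit H are not written.
Heavy atoms by element → C:9, N:1.
Total: 10.

10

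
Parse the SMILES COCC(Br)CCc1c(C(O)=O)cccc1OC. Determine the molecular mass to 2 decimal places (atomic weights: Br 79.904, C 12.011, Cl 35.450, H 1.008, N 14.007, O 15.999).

First, the molecular formula is C13H17BrO4 (counting implicit H from valence).
  Br: 1 × 79.904 = 79.904
  C: 13 × 12.011 = 156.143
  H: 17 × 1.008 = 17.136
  O: 4 × 15.999 = 63.996
Sum: 1×79.904 + 13×12.011 + 17×1.008 + 4×15.999 = 317.179 → 317.18 g/mol.

317.18 g/mol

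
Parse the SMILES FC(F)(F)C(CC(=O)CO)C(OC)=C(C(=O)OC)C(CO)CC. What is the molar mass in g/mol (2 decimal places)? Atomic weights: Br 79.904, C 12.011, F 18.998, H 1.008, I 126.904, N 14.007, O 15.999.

342.31 g/mol

First, the molecular formula is C14H21F3O6 (counting implicit H from valence).
  C: 14 × 12.011 = 168.154
  F: 3 × 18.998 = 56.994
  H: 21 × 1.008 = 21.168
  O: 6 × 15.999 = 95.994
Sum: 14×12.011 + 3×18.998 + 21×1.008 + 6×15.999 = 342.310 → 342.31 g/mol.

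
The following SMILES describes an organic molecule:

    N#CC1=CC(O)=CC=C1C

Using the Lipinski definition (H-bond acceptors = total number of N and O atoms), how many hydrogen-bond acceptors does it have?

2

N atoms: 1; O atoms: 1.
Lipinski HBA = 1 + 1 = 2.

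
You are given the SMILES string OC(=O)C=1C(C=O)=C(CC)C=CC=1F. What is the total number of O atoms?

3

Scan the SMILES for O atoms (remember two-letter symbols like Cl and Br are single atoms).
Oxygen count: 3.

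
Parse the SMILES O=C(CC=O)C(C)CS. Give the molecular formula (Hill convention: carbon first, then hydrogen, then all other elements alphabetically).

Walk through each heavy atom and fill implicit hydrogens from standard valence (C 4, N 3, O 2, S 2, halogen 1):
  atom 1: O, bond orders sum to 2 (valence 2) → 0 H
  atom 2: C, bond orders sum to 4 (valence 4) → 0 H
  atom 3: C, bond orders sum to 2 (valence 4) → 2 H
  atom 4: C, bond orders sum to 3 (valence 4) → 1 H
  atom 5: O, bond orders sum to 2 (valence 2) → 0 H
  atom 6: C, bond orders sum to 3 (valence 4) → 1 H
  atom 7: C, bond orders sum to 1 (valence 4) → 3 H
  atom 8: C, bond orders sum to 2 (valence 4) → 2 H
  atom 9: S, bond orders sum to 1 (valence 2) → 1 H
Totals → C:6, H:10, O:2, S:1.
In Hill order: C6H10O2S.

C6H10O2S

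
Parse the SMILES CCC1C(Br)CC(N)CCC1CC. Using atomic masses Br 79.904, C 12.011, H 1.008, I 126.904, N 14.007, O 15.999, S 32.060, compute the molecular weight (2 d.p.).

First, the molecular formula is C11H22BrN (counting implicit H from valence).
  Br: 1 × 79.904 = 79.904
  C: 11 × 12.011 = 132.121
  H: 22 × 1.008 = 22.176
  N: 1 × 14.007 = 14.007
Sum: 1×79.904 + 11×12.011 + 22×1.008 + 1×14.007 = 248.208 → 248.21 g/mol.

248.21 g/mol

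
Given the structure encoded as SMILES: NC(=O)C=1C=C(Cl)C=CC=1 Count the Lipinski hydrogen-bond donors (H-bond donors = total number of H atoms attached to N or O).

Donors: find every N or O and count the H atoms it carries.
  atom 1 (N): bond orders sum to 1 → 2 H
  atom 3 (O): bond orders sum to 2 → 0 H
Lipinski HBD = 2.

2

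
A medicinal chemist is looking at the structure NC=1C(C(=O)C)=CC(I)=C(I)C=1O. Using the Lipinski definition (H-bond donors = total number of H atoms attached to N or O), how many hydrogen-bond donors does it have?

Donors: find every N or O and count the H atoms it carries.
  atom 1 (N): bond orders sum to 1 → 2 H
  atom 5 (O): bond orders sum to 2 → 0 H
  atom 13 (O): bond orders sum to 1 → 1 H
Lipinski HBD = 3.

3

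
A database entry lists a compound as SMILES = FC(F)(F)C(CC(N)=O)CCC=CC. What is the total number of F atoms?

Scan the SMILES for F atoms (remember two-letter symbols like Cl and Br are single atoms).
Fluorine count: 3.

3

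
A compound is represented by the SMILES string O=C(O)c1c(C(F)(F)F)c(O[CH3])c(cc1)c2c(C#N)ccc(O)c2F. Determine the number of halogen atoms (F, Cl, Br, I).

Halogen atoms appear at heavy-atom positions 7, 8, 9, 25 (4×F).
Other groups present: 1 carboxylic acid, 1 ether, 1 hydroxyl, 1 nitrile.
Halogen count: 4.

4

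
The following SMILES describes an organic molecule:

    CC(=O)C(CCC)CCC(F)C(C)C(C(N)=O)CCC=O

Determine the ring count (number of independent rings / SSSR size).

In SMILES, each pair of matching ring-closure digits denotes one ring-closing bond; the number of such bonds equals the number of independent rings.
Ring-closure bonds here: 0.

0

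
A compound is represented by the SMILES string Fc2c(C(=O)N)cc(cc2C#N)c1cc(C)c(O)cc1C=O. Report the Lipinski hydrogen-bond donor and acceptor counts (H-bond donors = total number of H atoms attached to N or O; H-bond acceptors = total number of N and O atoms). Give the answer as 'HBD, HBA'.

Donors: find every N or O and count the H atoms it carries.
  atom 5 (O): bond orders sum to 2 → 0 H
  atom 6 (N): bond orders sum to 1 → 2 H
  atom 12 (N): bond orders sum to 3 → 0 H
  atom 18 (O): bond orders sum to 1 → 1 H
  atom 22 (O): bond orders sum to 2 → 0 H
Lipinski HBD = 3.
Acceptors: N atoms = 2, O atoms = 3 → HBA = 5.

3, 5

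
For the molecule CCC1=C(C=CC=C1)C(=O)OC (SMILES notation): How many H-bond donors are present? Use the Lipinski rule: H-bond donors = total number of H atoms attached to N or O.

0

Donors: find every N or O and count the H atoms it carries.
  atom 10 (O): bond orders sum to 2 → 0 H
  atom 11 (O): bond orders sum to 2 → 0 H
Lipinski HBD = 0.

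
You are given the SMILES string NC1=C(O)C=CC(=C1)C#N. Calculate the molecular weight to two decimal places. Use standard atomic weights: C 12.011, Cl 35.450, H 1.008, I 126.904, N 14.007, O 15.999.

First, the molecular formula is C7H6N2O (counting implicit H from valence).
  C: 7 × 12.011 = 84.077
  H: 6 × 1.008 = 6.048
  N: 2 × 14.007 = 28.014
  O: 1 × 15.999 = 15.999
Sum: 7×12.011 + 6×1.008 + 2×14.007 + 1×15.999 = 134.138 → 134.14 g/mol.

134.14 g/mol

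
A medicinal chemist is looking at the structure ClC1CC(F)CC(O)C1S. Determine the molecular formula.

C6H10ClFOS

Walk through each heavy atom and fill implicit hydrogens from standard valence (C 4, N 3, O 2, S 2, halogen 1):
  atom 1: Cl (halogen, monovalent) → 0 H
  atom 2: C, bond orders sum to 3 (valence 4) → 1 H
  atom 3: C, bond orders sum to 2 (valence 4) → 2 H
  atom 4: C, bond orders sum to 3 (valence 4) → 1 H
  atom 5: F (halogen, monovalent) → 0 H
  atom 6: C, bond orders sum to 2 (valence 4) → 2 H
  atom 7: C, bond orders sum to 3 (valence 4) → 1 H
  atom 8: O, bond orders sum to 1 (valence 2) → 1 H
  atom 9: C, bond orders sum to 3 (valence 4) → 1 H
  atom 10: S, bond orders sum to 1 (valence 2) → 1 H
Totals → C:6, H:10, Cl:1, F:1, O:1, S:1.
In Hill order: C6H10ClFOS.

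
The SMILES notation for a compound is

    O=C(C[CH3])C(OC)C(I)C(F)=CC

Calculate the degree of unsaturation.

Molecular formula: C9H14FIO2.
DoU = (2C + 2 + N − H − X) / 2, where X is the halogen count and O/S are ignored.
    = (2·9 + 2 + 0 − 14 − 2) / 2 = 4 / 2 = 2.

2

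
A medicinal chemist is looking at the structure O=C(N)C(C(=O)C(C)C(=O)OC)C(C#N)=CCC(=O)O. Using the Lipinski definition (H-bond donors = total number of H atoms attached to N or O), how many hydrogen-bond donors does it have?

3

Donors: find every N or O and count the H atoms it carries.
  atom 1 (O): bond orders sum to 2 → 0 H
  atom 3 (N): bond orders sum to 1 → 2 H
  atom 6 (O): bond orders sum to 2 → 0 H
  atom 10 (O): bond orders sum to 2 → 0 H
  atom 11 (O): bond orders sum to 2 → 0 H
  atom 15 (N): bond orders sum to 3 → 0 H
  atom 19 (O): bond orders sum to 2 → 0 H
  atom 20 (O): bond orders sum to 1 → 1 H
Lipinski HBD = 3.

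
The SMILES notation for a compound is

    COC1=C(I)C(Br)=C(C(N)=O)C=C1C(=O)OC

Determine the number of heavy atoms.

Every atom symbol written in the SMILES (organic subset) is one heavy atom; implicit H are not written.
Heavy atoms by element → Br:1, C:10, I:1, N:1, O:4.
Total: 17.

17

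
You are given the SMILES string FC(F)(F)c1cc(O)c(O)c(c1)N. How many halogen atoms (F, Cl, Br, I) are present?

Halogen atoms appear at heavy-atom positions 1, 3, 4 (3×F).
Other groups present: 2 hydroxyl, 1 primary amine.
Halogen count: 3.

3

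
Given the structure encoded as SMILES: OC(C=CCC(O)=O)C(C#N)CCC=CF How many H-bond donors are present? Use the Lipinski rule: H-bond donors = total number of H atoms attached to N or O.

2

Donors: find every N or O and count the H atoms it carries.
  atom 1 (O): bond orders sum to 1 → 1 H
  atom 7 (O): bond orders sum to 1 → 1 H
  atom 8 (O): bond orders sum to 2 → 0 H
  atom 11 (N): bond orders sum to 3 → 0 H
Lipinski HBD = 2.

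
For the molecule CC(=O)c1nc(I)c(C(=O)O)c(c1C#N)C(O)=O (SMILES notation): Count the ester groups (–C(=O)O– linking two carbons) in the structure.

Scan the SMILES for the ester motif — none present.
Groups that are present: 2 carboxylic acid, 1 ketone, 1 nitrile.

0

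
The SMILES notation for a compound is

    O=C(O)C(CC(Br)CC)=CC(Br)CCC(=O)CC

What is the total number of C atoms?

Count every carbon token in the SMILES (each C, including those in ring-closure positions and inside branches).
Carbon count: 13.

13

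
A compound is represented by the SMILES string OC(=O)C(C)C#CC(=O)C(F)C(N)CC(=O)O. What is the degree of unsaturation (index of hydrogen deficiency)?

5

Molecular formula: C10H12FNO5.
DoU = (2C + 2 + N − H − X) / 2, where X is the halogen count and O/S are ignored.
    = (2·10 + 2 + 1 − 12 − 1) / 2 = 10 / 2 = 5.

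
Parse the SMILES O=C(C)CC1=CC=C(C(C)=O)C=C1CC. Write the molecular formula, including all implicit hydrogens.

C13H16O2

Walk through each heavy atom and fill implicit hydrogens from standard valence (C 4, N 3, O 2, S 2, halogen 1):
  atom 1: O, bond orders sum to 2 (valence 2) → 0 H
  atom 2: C, bond orders sum to 4 (valence 4) → 0 H
  atom 3: C, bond orders sum to 1 (valence 4) → 3 H
  atom 4: C, bond orders sum to 2 (valence 4) → 2 H
  atom 5: C, bond orders sum to 4 (valence 4) → 0 H
  atom 6: C, bond orders sum to 3 (valence 4) → 1 H
  atom 7: C, bond orders sum to 3 (valence 4) → 1 H
  atom 8: C, bond orders sum to 4 (valence 4) → 0 H
  atom 9: C, bond orders sum to 4 (valence 4) → 0 H
  atom 10: C, bond orders sum to 1 (valence 4) → 3 H
  atom 11: O, bond orders sum to 2 (valence 2) → 0 H
  atom 12: C, bond orders sum to 3 (valence 4) → 1 H
  atom 13: C, bond orders sum to 4 (valence 4) → 0 H
  atom 14: C, bond orders sum to 2 (valence 4) → 2 H
  atom 15: C, bond orders sum to 1 (valence 4) → 3 H
Totals → C:13, H:16, O:2.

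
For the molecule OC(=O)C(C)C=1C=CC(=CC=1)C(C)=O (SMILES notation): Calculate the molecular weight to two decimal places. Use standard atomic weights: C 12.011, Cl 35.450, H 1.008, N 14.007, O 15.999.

192.21 g/mol

First, the molecular formula is C11H12O3 (counting implicit H from valence).
  C: 11 × 12.011 = 132.121
  H: 12 × 1.008 = 12.096
  O: 3 × 15.999 = 47.997
Sum: 11×12.011 + 12×1.008 + 3×15.999 = 192.214 → 192.21 g/mol.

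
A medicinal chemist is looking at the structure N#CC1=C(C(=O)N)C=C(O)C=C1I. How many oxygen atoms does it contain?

Scan the SMILES for O atoms (remember two-letter symbols like Cl and Br are single atoms).
Oxygen count: 2.

2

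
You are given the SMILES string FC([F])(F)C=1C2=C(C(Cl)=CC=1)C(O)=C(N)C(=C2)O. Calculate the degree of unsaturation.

Molecular formula: C11H7ClF3NO2.
DoU = (2C + 2 + N − H − X) / 2, where X is the halogen count and O/S are ignored.
    = (2·11 + 2 + 1 − 7 − 4) / 2 = 14 / 2 = 7.

7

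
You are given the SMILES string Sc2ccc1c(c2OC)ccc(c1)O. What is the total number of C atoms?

11

Count every carbon token in the SMILES (each C, including those in ring-closure positions and inside branches).
Carbon count: 11.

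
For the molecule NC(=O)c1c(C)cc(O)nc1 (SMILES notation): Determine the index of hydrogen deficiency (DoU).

Molecular formula: C7H8N2O2.
DoU = (2C + 2 + N − H − X) / 2, where X is the halogen count and O/S are ignored.
    = (2·7 + 2 + 2 − 8 − 0) / 2 = 10 / 2 = 5.

5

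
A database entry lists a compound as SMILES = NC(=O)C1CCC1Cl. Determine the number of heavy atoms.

8

Every atom symbol written in the SMILES (organic subset) is one heavy atom; implicit H are not written.
Heavy atoms by element → C:5, Cl:1, N:1, O:1.
Total: 8.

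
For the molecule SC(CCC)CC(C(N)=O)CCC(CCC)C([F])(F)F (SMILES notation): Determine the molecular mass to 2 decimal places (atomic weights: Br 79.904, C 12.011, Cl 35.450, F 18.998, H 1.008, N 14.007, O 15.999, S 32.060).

313.42 g/mol

First, the molecular formula is C14H26F3NOS (counting implicit H from valence).
  C: 14 × 12.011 = 168.154
  F: 3 × 18.998 = 56.994
  H: 26 × 1.008 = 26.208
  N: 1 × 14.007 = 14.007
  O: 1 × 15.999 = 15.999
  S: 1 × 32.060 = 32.060
Sum: 14×12.011 + 3×18.998 + 26×1.008 + 1×14.007 + 1×15.999 + 1×32.060 = 313.422 → 313.42 g/mol.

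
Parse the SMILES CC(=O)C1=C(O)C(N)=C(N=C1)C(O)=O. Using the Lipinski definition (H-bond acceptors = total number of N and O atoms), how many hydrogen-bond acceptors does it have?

6

N atoms: 2; O atoms: 4.
Lipinski HBA = 2 + 4 = 6.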